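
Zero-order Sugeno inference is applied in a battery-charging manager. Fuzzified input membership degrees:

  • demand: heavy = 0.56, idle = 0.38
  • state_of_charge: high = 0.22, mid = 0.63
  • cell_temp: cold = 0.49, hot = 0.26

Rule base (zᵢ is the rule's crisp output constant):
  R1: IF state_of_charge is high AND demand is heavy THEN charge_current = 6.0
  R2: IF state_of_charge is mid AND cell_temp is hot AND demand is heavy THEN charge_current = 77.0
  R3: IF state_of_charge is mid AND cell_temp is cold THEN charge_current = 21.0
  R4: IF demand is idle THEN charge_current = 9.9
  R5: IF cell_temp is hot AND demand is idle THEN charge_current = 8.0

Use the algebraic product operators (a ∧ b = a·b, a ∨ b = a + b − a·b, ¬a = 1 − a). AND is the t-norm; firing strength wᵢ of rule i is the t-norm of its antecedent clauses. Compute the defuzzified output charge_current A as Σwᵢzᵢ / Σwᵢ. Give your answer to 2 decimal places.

R1 (z=6.0): high=0.22, heavy=0.56; AND[a·b] → w = 0.1232
R2 (z=77.0): mid=0.63, hot=0.26, heavy=0.56; AND[a·b] → w = 0.0917
R3 (z=21.0): mid=0.63, cold=0.49; AND[a·b] → w = 0.3087
R4 (z=9.9): idle=0.38 → w = 0.3800
R5 (z=8.0): hot=0.26, idle=0.38; AND[a·b] → w = 0.0988
Weighted average = (0.1232·6.0 + 0.0917·77.0 + 0.3087·21.0 + 0.3800·9.9 + 0.0988·8.0) / (0.1232 + 0.0917 + 0.3087 + 0.3800 + 0.0988)
  = 18.8374 / 1.0024 = 18.79

18.79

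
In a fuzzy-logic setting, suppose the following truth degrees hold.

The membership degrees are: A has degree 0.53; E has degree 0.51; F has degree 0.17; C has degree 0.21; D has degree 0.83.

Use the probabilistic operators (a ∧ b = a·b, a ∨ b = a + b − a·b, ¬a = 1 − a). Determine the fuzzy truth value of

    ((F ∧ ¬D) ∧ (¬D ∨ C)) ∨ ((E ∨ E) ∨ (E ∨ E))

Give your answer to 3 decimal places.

¬D = 1 − 0.8300 = 0.1700
F ∧ ¬D = a·b on (0.1700, 0.1700) = 0.0289
¬D = 1 − 0.8300 = 0.1700
¬D ∨ C = a + b − a·b on (0.1700, 0.2100) = 0.3443
(F ∧ ¬D) ∧ (¬D ∨ C) = a·b on (0.0289, 0.3443) = 0.0100
E ∨ E = a + b − a·b on (0.5100, 0.5100) = 0.7599
E ∨ E = a + b − a·b on (0.5100, 0.5100) = 0.7599
(E ∨ E) ∨ (E ∨ E) = a + b − a·b on (0.7599, 0.7599) = 0.9424
((F ∧ ¬D) ∧ (¬D ∨ C)) ∨ ((E ∨ E) ∨ (E ∨ E)) = a + b − a·b on (0.0100, 0.9424) = 0.9429

0.943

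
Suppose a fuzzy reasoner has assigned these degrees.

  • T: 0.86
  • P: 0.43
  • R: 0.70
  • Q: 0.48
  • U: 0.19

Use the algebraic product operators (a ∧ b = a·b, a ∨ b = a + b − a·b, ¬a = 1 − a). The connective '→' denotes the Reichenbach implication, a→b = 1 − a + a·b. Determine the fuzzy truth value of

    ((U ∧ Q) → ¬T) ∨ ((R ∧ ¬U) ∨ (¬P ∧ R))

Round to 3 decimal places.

U ∧ Q = a·b on (0.1900, 0.4800) = 0.0912
¬T = 1 − 0.8600 = 0.1400
(U ∧ Q) → ¬T  [Reichenbach: 1 − a + a·b] with a=0.0912, b=0.1400 → 0.9216
¬U = 1 − 0.1900 = 0.8100
R ∧ ¬U = a·b on (0.7000, 0.8100) = 0.5670
¬P = 1 − 0.4300 = 0.5700
¬P ∧ R = a·b on (0.5700, 0.7000) = 0.3990
(R ∧ ¬U) ∨ (¬P ∧ R) = a + b − a·b on (0.5670, 0.3990) = 0.7398
((U ∧ Q) → ¬T) ∨ ((R ∧ ¬U) ∨ (¬P ∧ R)) = a + b − a·b on (0.9216, 0.7398) = 0.9796

0.980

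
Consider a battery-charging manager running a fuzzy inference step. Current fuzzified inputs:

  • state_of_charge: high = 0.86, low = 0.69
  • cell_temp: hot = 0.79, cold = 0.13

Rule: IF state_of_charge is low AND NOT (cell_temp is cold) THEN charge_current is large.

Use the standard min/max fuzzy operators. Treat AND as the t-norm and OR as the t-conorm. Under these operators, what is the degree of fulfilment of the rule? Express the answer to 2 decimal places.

firing strength: low=0.69, ¬cold=1−0.13=0.87; AND[min(a, b)] → w = 0.69

0.69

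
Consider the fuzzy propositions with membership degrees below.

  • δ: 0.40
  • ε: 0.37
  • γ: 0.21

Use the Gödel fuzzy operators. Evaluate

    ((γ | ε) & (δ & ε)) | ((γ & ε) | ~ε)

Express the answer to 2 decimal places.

γ | ε = max(a, b) on (0.21, 0.37) = 0.37
δ & ε = min(a, b) on (0.40, 0.37) = 0.37
(γ | ε) & (δ & ε) = min(a, b) on (0.37, 0.37) = 0.37
γ & ε = min(a, b) on (0.21, 0.37) = 0.21
~ε = 1 − 0.37 = 0.63
(γ & ε) | ~ε = max(a, b) on (0.21, 0.63) = 0.63
((γ | ε) & (δ & ε)) | ((γ & ε) | ~ε) = max(a, b) on (0.37, 0.63) = 0.63

0.63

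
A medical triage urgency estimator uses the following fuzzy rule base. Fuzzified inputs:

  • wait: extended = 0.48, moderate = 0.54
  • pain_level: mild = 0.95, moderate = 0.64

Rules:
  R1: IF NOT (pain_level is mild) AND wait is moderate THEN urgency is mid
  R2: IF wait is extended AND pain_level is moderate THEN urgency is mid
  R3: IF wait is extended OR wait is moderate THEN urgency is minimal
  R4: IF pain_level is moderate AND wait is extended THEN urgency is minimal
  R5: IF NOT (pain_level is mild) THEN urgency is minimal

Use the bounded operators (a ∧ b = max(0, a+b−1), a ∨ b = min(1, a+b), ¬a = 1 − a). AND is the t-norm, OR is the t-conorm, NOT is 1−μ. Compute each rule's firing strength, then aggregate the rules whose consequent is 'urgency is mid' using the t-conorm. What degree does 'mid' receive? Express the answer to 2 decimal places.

0.12

R1: ¬mild=1−0.95=0.05, moderate=0.54; AND[max(0, a+b−1)] → w = 0.00
R2: extended=0.48, moderate=0.64; AND[max(0, a+b−1)] → w = 0.12
R3: extended=0.48, moderate=0.54; OR[min(1, a+b)] → w = 1.00
R4: moderate=0.64, extended=0.48; AND[max(0, a+b−1)] → w = 0.12
R5: ¬mild=1−0.95=0.05 → w = 0.05
Rules with consequent 'mid': {R1, R2} → strengths 0.00, 0.12
Aggregate via t-conorm [min(1, a+b)]: 0.12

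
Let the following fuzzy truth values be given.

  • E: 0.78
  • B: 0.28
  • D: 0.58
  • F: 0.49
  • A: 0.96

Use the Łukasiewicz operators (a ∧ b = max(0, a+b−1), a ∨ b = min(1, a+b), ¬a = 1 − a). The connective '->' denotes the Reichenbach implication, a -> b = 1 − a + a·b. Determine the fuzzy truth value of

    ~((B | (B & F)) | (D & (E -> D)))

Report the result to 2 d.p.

0.47

B & F = max(0, a+b−1) on (0.28, 0.49) = 0.00
B | (B & F) = min(1, a+b) on (0.28, 0.00) = 0.28
E -> D  [Reichenbach: 1 − a + a·b] with a=0.78, b=0.58 → 0.67
D & (E -> D) = max(0, a+b−1) on (0.58, 0.67) = 0.25
(B | (B & F)) | (D & (E -> D)) = min(1, a+b) on (0.28, 0.25) = 0.53
~((B | (B & F)) | (D & (E -> D))) = 1 − 0.53 = 0.47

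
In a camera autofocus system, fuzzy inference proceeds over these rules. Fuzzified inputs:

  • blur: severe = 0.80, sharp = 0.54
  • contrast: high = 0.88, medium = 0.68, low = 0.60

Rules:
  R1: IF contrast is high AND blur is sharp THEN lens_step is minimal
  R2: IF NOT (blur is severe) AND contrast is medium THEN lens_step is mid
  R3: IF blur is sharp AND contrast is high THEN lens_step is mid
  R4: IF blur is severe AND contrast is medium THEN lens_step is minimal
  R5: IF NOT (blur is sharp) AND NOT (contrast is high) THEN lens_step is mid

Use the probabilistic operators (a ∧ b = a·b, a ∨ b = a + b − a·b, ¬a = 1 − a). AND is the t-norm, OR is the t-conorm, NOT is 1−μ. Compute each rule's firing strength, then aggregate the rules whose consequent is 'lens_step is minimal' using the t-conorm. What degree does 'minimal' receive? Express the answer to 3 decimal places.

R1: high=0.88, sharp=0.54; AND[a·b] → w = 0.4752
R2: ¬severe=1−0.80=0.20, medium=0.68; AND[a·b] → w = 0.1360
R3: sharp=0.54, high=0.88; AND[a·b] → w = 0.4752
R4: severe=0.80, medium=0.68; AND[a·b] → w = 0.5440
R5: ¬sharp=1−0.54=0.46, ¬high=1−0.88=0.12; AND[a·b] → w = 0.0552
Rules with consequent 'minimal': {R1, R4} → strengths 0.4752, 0.5440
Aggregate via t-conorm [a + b − a·b]: 0.7607

0.761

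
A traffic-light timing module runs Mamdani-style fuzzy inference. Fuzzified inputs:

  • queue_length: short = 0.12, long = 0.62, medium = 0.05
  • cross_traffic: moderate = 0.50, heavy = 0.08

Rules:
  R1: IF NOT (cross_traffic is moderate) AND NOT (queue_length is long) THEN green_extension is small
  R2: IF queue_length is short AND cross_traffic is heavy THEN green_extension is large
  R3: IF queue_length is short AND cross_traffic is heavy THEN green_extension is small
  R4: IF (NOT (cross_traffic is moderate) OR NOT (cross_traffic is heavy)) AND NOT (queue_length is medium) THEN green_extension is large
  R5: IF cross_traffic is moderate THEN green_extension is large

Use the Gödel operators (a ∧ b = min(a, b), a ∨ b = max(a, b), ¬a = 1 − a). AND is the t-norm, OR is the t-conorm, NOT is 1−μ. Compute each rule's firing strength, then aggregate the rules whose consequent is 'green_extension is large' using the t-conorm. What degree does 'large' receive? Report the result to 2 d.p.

0.92

R1: ¬moderate=1−0.50=0.50, ¬long=1−0.62=0.38; AND[min(a, b)] → w = 0.38
R2: short=0.12, heavy=0.08; AND[min(a, b)] → w = 0.08
R3: short=0.12, heavy=0.08; AND[min(a, b)] → w = 0.08
R4: (¬moderate=1−0.50=0.50 OR ¬heavy=1−0.08=0.92) = 0.92; AND[min(a, b)] with ¬medium=1−0.05=0.95 → w = 0.92
R5: moderate=0.50 → w = 0.50
Rules with consequent 'large': {R2, R4, R5} → strengths 0.08, 0.92, 0.50
Aggregate via t-conorm [max(a, b)]: 0.92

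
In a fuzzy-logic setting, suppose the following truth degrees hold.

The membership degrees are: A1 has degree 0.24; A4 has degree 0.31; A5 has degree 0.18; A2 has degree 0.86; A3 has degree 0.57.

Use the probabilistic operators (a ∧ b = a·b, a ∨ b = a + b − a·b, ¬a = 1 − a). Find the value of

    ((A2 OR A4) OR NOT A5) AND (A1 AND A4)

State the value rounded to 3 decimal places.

A2 OR A4 = a + b − a·b on (0.8600, 0.3100) = 0.9034
NOT A5 = 1 − 0.1800 = 0.8200
(A2 OR A4) OR NOT A5 = a + b − a·b on (0.9034, 0.8200) = 0.9826
A1 AND A4 = a·b on (0.2400, 0.3100) = 0.0744
((A2 OR A4) OR NOT A5) AND (A1 AND A4) = a·b on (0.9826, 0.0744) = 0.0731

0.073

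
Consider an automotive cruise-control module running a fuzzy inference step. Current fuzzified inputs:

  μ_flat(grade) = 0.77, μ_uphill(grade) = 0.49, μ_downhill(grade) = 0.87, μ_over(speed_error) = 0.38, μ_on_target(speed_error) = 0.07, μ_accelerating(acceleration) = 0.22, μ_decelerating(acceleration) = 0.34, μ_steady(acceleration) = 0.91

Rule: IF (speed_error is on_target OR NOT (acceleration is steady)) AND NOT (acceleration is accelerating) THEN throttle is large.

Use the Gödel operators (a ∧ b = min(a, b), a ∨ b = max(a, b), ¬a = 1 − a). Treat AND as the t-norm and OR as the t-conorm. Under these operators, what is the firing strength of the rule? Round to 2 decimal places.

firing strength: (on_target=0.07 OR ¬steady=1−0.91=0.09) = 0.09; AND[min(a, b)] with ¬accelerating=1−0.22=0.78 → w = 0.09

0.09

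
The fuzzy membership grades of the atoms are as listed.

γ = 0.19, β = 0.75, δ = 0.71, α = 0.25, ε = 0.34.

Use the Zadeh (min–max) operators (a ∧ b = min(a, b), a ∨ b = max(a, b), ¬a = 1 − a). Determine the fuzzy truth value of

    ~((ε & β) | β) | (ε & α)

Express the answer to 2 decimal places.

0.25

ε & β = min(a, b) on (0.34, 0.75) = 0.34
(ε & β) | β = max(a, b) on (0.34, 0.75) = 0.75
~((ε & β) | β) = 1 − 0.75 = 0.25
ε & α = min(a, b) on (0.34, 0.25) = 0.25
~((ε & β) | β) | (ε & α) = max(a, b) on (0.25, 0.25) = 0.25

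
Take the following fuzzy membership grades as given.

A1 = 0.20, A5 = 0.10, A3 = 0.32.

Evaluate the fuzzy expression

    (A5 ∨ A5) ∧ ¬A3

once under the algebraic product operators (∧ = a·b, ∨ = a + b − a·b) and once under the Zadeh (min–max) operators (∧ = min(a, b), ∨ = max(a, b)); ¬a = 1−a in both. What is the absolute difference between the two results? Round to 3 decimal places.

0.029

Under algebraic product:
  A5 ∨ A5 = a + b − a·b on (0.1000, 0.1000) = 0.1900
  ¬A3 = 1 − 0.3200 = 0.6800
  (A5 ∨ A5) ∧ ¬A3 = a·b on (0.1900, 0.6800) = 0.1292
  → value = 0.1292
Under Zadeh (min–max):
  A5 ∨ A5 = max(a, b) on (0.10, 0.10) = 0.10
  ¬A3 = 1 − 0.32 = 0.68
  (A5 ∨ A5) ∧ ¬A3 = min(a, b) on (0.10, 0.68) = 0.10
  → value = 0.1000
|0.1292 − 0.1000| = 0.029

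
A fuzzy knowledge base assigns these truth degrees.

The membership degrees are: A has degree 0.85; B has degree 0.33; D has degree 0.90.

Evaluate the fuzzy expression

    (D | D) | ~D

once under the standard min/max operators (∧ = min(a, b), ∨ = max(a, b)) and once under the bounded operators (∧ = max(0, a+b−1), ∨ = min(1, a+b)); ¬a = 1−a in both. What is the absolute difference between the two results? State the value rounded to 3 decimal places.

Under standard min/max:
  D | D = max(a, b) on (0.90, 0.90) = 0.90
  ~D = 1 − 0.90 = 0.10
  (D | D) | ~D = max(a, b) on (0.90, 0.10) = 0.90
  → value = 0.9000
Under bounded:
  D | D = min(1, a+b) on (0.90, 0.90) = 1.00
  ~D = 1 − 0.90 = 0.10
  (D | D) | ~D = min(1, a+b) on (1.00, 0.10) = 1.00
  → value = 1.0000
|0.9000 − 1.0000| = 0.100

0.100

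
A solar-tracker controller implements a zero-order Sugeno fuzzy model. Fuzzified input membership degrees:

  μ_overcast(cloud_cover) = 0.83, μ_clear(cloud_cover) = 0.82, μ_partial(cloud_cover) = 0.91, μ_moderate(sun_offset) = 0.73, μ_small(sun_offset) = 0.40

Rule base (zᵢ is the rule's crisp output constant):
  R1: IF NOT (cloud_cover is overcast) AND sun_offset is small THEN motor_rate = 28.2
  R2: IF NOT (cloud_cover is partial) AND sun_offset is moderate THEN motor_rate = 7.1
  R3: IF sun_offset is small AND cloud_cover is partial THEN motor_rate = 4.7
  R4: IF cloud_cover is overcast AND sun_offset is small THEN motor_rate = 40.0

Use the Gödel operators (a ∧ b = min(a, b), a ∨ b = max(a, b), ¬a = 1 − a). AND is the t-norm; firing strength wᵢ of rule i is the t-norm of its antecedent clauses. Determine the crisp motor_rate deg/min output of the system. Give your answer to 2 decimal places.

21.99

R1 (z=28.2): ¬overcast=1−0.83=0.17, small=0.40; AND[min(a, b)] → w = 0.17
R2 (z=7.1): ¬partial=1−0.91=0.09, moderate=0.73; AND[min(a, b)] → w = 0.09
R3 (z=4.7): small=0.40, partial=0.91; AND[min(a, b)] → w = 0.40
R4 (z=40.0): overcast=0.83, small=0.40; AND[min(a, b)] → w = 0.40
Weighted average = (0.17·28.2 + 0.09·7.1 + 0.40·4.7 + 0.40·40.0) / (0.17 + 0.09 + 0.40 + 0.40)
  = 23.3130 / 1.0600 = 21.99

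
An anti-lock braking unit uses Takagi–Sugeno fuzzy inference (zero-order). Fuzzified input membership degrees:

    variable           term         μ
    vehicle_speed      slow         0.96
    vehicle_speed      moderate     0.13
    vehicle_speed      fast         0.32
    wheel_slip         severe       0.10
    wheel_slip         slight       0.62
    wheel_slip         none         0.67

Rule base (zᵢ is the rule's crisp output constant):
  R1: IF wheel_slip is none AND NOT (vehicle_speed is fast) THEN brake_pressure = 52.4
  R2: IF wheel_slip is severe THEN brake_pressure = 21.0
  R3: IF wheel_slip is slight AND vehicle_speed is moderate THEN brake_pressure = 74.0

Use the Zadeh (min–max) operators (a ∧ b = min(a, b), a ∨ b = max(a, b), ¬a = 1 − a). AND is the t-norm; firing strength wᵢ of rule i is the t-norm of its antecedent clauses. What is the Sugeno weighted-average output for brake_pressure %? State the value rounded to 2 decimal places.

R1 (z=52.4): none=0.67, ¬fast=1−0.32=0.68; AND[min(a, b)] → w = 0.67
R2 (z=21.0): severe=0.10 → w = 0.10
R3 (z=74.0): slight=0.62, moderate=0.13; AND[min(a, b)] → w = 0.13
Weighted average = (0.67·52.4 + 0.10·21.0 + 0.13·74.0) / (0.67 + 0.10 + 0.13)
  = 46.8280 / 0.9000 = 52.03

52.03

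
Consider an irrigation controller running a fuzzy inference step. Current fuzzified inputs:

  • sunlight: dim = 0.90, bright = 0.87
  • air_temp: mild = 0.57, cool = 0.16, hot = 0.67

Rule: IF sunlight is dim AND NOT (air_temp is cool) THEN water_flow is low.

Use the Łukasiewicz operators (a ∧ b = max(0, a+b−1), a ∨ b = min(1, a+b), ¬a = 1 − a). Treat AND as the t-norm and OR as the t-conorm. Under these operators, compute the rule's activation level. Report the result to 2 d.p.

firing strength: dim=0.90, ¬cool=1−0.16=0.84; AND[max(0, a+b−1)] → w = 0.74

0.74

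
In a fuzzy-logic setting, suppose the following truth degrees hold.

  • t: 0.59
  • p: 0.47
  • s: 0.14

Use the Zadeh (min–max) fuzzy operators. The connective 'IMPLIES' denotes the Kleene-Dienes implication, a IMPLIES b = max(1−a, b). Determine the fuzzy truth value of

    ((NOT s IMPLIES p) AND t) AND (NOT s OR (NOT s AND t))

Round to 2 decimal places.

0.47

NOT s = 1 − 0.14 = 0.86
NOT s IMPLIES p  [Kleene-Dienes: max(1−a, b)] with a=0.86, b=0.47 → 0.47
(NOT s IMPLIES p) AND t = min(a, b) on (0.47, 0.59) = 0.47
NOT s = 1 − 0.14 = 0.86
NOT s = 1 − 0.14 = 0.86
NOT s AND t = min(a, b) on (0.86, 0.59) = 0.59
NOT s OR (NOT s AND t) = max(a, b) on (0.86, 0.59) = 0.86
((NOT s IMPLIES p) AND t) AND (NOT s OR (NOT s AND t)) = min(a, b) on (0.47, 0.86) = 0.47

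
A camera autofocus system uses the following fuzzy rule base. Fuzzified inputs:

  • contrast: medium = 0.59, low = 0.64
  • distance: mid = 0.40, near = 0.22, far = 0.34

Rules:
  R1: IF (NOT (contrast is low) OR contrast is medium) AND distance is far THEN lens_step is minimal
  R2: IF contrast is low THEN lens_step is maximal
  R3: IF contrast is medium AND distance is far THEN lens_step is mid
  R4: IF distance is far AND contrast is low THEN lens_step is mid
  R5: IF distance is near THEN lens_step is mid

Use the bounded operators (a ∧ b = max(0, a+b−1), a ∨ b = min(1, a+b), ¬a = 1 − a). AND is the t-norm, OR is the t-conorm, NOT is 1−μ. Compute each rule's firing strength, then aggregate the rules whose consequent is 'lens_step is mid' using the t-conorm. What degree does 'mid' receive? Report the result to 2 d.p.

0.22

R1: (¬low=1−0.64=0.36 OR medium=0.59) = 0.95; AND[max(0, a+b−1)] with far=0.34 → w = 0.29
R2: low=0.64 → w = 0.64
R3: medium=0.59, far=0.34; AND[max(0, a+b−1)] → w = 0.00
R4: far=0.34, low=0.64; AND[max(0, a+b−1)] → w = 0.00
R5: near=0.22 → w = 0.22
Rules with consequent 'mid': {R3, R4, R5} → strengths 0.00, 0.00, 0.22
Aggregate via t-conorm [min(1, a+b)]: 0.22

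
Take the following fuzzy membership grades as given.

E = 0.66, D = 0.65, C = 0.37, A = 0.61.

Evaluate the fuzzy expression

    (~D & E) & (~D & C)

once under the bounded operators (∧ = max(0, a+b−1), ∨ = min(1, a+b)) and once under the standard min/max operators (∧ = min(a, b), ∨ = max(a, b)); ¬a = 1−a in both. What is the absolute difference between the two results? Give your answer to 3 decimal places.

0.350

Under bounded:
  ~D = 1 − 0.65 = 0.35
  ~D & E = max(0, a+b−1) on (0.35, 0.66) = 0.01
  ~D = 1 − 0.65 = 0.35
  ~D & C = max(0, a+b−1) on (0.35, 0.37) = 0.00
  (~D & E) & (~D & C) = max(0, a+b−1) on (0.01, 0.00) = 0.00
  → value = 0.0000
Under standard min/max:
  ~D = 1 − 0.65 = 0.35
  ~D & E = min(a, b) on (0.35, 0.66) = 0.35
  ~D = 1 − 0.65 = 0.35
  ~D & C = min(a, b) on (0.35, 0.37) = 0.35
  (~D & E) & (~D & C) = min(a, b) on (0.35, 0.35) = 0.35
  → value = 0.3500
|0.0000 − 0.3500| = 0.350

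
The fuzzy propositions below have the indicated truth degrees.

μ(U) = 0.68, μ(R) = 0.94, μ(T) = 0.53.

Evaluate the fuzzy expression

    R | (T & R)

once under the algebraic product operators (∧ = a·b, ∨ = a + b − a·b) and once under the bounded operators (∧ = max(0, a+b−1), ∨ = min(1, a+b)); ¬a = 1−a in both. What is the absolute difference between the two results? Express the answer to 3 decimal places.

Under algebraic product:
  T & R = a·b on (0.5300, 0.9400) = 0.4982
  R | (T & R) = a + b − a·b on (0.9400, 0.4982) = 0.9699
  → value = 0.9699
Under bounded:
  T & R = max(0, a+b−1) on (0.53, 0.94) = 0.47
  R | (T & R) = min(1, a+b) on (0.94, 0.47) = 1.00
  → value = 1.0000
|0.9699 − 1.0000| = 0.030

0.030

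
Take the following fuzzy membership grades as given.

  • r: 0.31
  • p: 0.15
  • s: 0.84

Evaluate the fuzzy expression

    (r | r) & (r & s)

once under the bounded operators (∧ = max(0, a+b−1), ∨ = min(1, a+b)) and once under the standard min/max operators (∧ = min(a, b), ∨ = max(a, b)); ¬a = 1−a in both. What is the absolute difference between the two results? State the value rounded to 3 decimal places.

0.310

Under bounded:
  r | r = min(1, a+b) on (0.31, 0.31) = 0.62
  r & s = max(0, a+b−1) on (0.31, 0.84) = 0.15
  (r | r) & (r & s) = max(0, a+b−1) on (0.62, 0.15) = 0.00
  → value = 0.0000
Under standard min/max:
  r | r = max(a, b) on (0.31, 0.31) = 0.31
  r & s = min(a, b) on (0.31, 0.84) = 0.31
  (r | r) & (r & s) = min(a, b) on (0.31, 0.31) = 0.31
  → value = 0.3100
|0.0000 − 0.3100| = 0.310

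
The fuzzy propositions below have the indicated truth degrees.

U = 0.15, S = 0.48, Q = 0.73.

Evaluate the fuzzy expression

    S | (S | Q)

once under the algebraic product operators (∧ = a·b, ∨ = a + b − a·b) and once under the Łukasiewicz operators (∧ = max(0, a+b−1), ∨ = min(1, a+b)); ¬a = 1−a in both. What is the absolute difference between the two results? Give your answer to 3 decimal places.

0.073

Under algebraic product:
  S | Q = a + b − a·b on (0.4800, 0.7300) = 0.8596
  S | (S | Q) = a + b − a·b on (0.4800, 0.8596) = 0.9270
  → value = 0.9270
Under Łukasiewicz:
  S | Q = min(1, a+b) on (0.48, 0.73) = 1.00
  S | (S | Q) = min(1, a+b) on (0.48, 1.00) = 1.00
  → value = 1.0000
|0.9270 − 1.0000| = 0.073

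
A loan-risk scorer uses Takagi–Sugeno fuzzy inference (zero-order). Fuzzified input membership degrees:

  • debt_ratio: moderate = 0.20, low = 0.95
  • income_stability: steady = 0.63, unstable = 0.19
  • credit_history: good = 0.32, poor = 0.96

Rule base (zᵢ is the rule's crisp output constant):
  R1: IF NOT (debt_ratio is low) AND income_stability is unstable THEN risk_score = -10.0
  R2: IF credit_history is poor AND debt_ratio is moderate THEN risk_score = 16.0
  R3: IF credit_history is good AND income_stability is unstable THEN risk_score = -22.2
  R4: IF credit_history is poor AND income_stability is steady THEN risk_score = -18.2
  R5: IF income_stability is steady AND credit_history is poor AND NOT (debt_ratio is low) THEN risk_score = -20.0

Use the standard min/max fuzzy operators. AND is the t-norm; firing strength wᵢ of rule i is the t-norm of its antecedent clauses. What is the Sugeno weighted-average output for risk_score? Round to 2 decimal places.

-12.49

R1 (z=-10.0): ¬low=1−0.95=0.05, unstable=0.19; AND[min(a, b)] → w = 0.05
R2 (z=16.0): poor=0.96, moderate=0.20; AND[min(a, b)] → w = 0.20
R3 (z=-22.2): good=0.32, unstable=0.19; AND[min(a, b)] → w = 0.19
R4 (z=-18.2): poor=0.96, steady=0.63; AND[min(a, b)] → w = 0.63
R5 (z=-20.0): steady=0.63, poor=0.96, ¬low=1−0.95=0.05; AND[min(a, b)] → w = 0.05
Weighted average = (0.05·-10.0 + 0.20·16.0 + 0.19·-22.2 + 0.63·-18.2 + 0.05·-20.0) / (0.05 + 0.20 + 0.19 + 0.63 + 0.05)
  = -13.9840 / 1.1200 = -12.49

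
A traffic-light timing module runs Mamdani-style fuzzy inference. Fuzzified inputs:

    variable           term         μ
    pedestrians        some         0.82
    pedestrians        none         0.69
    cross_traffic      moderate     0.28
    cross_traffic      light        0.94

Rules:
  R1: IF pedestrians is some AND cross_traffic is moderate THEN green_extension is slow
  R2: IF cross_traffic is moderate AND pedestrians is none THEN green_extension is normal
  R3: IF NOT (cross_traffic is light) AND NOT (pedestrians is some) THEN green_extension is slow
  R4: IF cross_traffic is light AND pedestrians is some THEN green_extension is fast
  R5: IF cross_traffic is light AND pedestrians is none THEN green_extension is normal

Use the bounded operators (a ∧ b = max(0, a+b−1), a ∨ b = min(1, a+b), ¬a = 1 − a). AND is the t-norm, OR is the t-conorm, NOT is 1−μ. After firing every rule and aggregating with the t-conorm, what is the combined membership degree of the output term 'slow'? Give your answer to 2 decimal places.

0.10

R1: some=0.82, moderate=0.28; AND[max(0, a+b−1)] → w = 0.10
R2: moderate=0.28, none=0.69; AND[max(0, a+b−1)] → w = 0.00
R3: ¬light=1−0.94=0.06, ¬some=1−0.82=0.18; AND[max(0, a+b−1)] → w = 0.00
R4: light=0.94, some=0.82; AND[max(0, a+b−1)] → w = 0.76
R5: light=0.94, none=0.69; AND[max(0, a+b−1)] → w = 0.63
Rules with consequent 'slow': {R1, R3} → strengths 0.10, 0.00
Aggregate via t-conorm [min(1, a+b)]: 0.10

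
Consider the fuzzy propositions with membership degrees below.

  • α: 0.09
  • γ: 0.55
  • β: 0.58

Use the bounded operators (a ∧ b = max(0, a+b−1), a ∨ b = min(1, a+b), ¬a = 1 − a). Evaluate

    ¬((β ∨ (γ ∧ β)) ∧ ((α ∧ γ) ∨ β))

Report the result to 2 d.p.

0.71

γ ∧ β = max(0, a+b−1) on (0.55, 0.58) = 0.13
β ∨ (γ ∧ β) = min(1, a+b) on (0.58, 0.13) = 0.71
α ∧ γ = max(0, a+b−1) on (0.09, 0.55) = 0.00
(α ∧ γ) ∨ β = min(1, a+b) on (0.00, 0.58) = 0.58
(β ∨ (γ ∧ β)) ∧ ((α ∧ γ) ∨ β) = max(0, a+b−1) on (0.71, 0.58) = 0.29
¬((β ∨ (γ ∧ β)) ∧ ((α ∧ γ) ∨ β)) = 1 − 0.29 = 0.71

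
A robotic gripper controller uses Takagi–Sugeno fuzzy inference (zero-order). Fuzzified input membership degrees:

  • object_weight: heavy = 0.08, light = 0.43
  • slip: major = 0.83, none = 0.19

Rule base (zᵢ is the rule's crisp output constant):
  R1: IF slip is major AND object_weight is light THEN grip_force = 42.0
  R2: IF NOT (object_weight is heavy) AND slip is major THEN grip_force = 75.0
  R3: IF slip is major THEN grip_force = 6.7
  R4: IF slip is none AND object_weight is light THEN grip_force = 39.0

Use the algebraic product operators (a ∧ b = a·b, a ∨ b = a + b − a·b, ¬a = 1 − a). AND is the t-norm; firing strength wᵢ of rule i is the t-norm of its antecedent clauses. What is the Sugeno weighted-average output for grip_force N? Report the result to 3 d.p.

R1 (z=42.0): major=0.83, light=0.43; AND[a·b] → w = 0.3569
R2 (z=75.0): ¬heavy=1−0.08=0.92, major=0.83; AND[a·b] → w = 0.7636
R3 (z=6.7): major=0.83 → w = 0.8300
R4 (z=39.0): none=0.19, light=0.43; AND[a·b] → w = 0.0817
Weighted average = (0.3569·42.0 + 0.7636·75.0 + 0.8300·6.7 + 0.0817·39.0) / (0.3569 + 0.7636 + 0.8300 + 0.0817)
  = 81.0071 / 2.0322 = 39.862

39.862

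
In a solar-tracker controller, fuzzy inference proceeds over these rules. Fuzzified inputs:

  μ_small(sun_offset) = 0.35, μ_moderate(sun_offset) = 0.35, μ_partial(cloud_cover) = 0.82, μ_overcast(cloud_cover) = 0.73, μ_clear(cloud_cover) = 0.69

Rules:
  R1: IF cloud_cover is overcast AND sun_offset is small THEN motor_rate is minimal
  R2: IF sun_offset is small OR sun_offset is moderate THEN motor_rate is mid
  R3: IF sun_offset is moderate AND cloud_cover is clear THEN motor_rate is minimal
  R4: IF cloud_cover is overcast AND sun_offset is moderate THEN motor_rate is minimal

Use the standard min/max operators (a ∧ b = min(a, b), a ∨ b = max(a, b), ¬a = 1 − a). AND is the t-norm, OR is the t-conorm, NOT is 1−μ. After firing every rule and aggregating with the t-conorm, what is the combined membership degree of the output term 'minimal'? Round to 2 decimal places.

0.35

R1: overcast=0.73, small=0.35; AND[min(a, b)] → w = 0.35
R2: small=0.35, moderate=0.35; OR[max(a, b)] → w = 0.35
R3: moderate=0.35, clear=0.69; AND[min(a, b)] → w = 0.35
R4: overcast=0.73, moderate=0.35; AND[min(a, b)] → w = 0.35
Rules with consequent 'minimal': {R1, R3, R4} → strengths 0.35, 0.35, 0.35
Aggregate via t-conorm [max(a, b)]: 0.35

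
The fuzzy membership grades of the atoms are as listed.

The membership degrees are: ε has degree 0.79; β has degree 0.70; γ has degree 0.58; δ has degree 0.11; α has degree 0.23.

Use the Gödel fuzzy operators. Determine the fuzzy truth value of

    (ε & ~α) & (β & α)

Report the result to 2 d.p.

0.23

~α = 1 − 0.23 = 0.77
ε & ~α = min(a, b) on (0.79, 0.77) = 0.77
β & α = min(a, b) on (0.70, 0.23) = 0.23
(ε & ~α) & (β & α) = min(a, b) on (0.77, 0.23) = 0.23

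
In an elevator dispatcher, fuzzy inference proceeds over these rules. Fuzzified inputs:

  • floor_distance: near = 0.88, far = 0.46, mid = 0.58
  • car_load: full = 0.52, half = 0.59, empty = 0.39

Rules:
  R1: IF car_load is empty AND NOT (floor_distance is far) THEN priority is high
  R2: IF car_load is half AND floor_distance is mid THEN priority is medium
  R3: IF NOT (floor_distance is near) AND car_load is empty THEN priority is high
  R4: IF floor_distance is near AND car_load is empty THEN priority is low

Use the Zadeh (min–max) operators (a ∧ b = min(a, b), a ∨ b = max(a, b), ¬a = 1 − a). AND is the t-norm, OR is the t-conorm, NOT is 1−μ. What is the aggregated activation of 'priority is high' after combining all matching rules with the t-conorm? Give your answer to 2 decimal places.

0.39

R1: empty=0.39, ¬far=1−0.46=0.54; AND[min(a, b)] → w = 0.39
R2: half=0.59, mid=0.58; AND[min(a, b)] → w = 0.58
R3: ¬near=1−0.88=0.12, empty=0.39; AND[min(a, b)] → w = 0.12
R4: near=0.88, empty=0.39; AND[min(a, b)] → w = 0.39
Rules with consequent 'high': {R1, R3} → strengths 0.39, 0.12
Aggregate via t-conorm [max(a, b)]: 0.39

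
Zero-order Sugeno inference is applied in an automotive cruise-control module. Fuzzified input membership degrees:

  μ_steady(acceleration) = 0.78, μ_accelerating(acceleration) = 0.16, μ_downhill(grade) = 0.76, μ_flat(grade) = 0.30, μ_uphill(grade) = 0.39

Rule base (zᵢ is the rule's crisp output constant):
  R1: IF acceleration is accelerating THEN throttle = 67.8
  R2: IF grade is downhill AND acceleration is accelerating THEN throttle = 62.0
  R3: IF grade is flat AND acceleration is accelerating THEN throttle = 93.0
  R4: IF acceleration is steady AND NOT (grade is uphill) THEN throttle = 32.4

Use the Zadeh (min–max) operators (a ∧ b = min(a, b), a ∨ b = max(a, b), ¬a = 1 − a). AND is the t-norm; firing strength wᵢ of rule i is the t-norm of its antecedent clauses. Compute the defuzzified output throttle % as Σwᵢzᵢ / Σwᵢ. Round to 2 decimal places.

R1 (z=67.8): accelerating=0.16 → w = 0.16
R2 (z=62.0): downhill=0.76, accelerating=0.16; AND[min(a, b)] → w = 0.16
R3 (z=93.0): flat=0.30, accelerating=0.16; AND[min(a, b)] → w = 0.16
R4 (z=32.4): steady=0.78, ¬uphill=1−0.39=0.61; AND[min(a, b)] → w = 0.61
Weighted average = (0.16·67.8 + 0.16·62.0 + 0.16·93.0 + 0.61·32.4) / (0.16 + 0.16 + 0.16 + 0.61)
  = 55.4120 / 1.0900 = 50.84

50.84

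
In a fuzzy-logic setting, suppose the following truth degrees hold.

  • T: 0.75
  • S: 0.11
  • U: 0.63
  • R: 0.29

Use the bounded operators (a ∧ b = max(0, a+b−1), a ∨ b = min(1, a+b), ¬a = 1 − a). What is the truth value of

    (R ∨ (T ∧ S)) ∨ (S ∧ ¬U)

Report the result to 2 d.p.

T ∧ S = max(0, a+b−1) on (0.75, 0.11) = 0.00
R ∨ (T ∧ S) = min(1, a+b) on (0.29, 0.00) = 0.29
¬U = 1 − 0.63 = 0.37
S ∧ ¬U = max(0, a+b−1) on (0.11, 0.37) = 0.00
(R ∨ (T ∧ S)) ∨ (S ∧ ¬U) = min(1, a+b) on (0.29, 0.00) = 0.29

0.29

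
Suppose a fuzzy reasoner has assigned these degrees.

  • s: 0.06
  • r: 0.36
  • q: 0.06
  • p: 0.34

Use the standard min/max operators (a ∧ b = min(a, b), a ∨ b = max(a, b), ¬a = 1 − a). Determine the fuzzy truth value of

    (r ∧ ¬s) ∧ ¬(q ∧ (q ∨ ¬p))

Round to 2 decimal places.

¬s = 1 − 0.06 = 0.94
r ∧ ¬s = min(a, b) on (0.36, 0.94) = 0.36
¬p = 1 − 0.34 = 0.66
q ∨ ¬p = max(a, b) on (0.06, 0.66) = 0.66
q ∧ (q ∨ ¬p) = min(a, b) on (0.06, 0.66) = 0.06
¬(q ∧ (q ∨ ¬p)) = 1 − 0.06 = 0.94
(r ∧ ¬s) ∧ ¬(q ∧ (q ∨ ¬p)) = min(a, b) on (0.36, 0.94) = 0.36

0.36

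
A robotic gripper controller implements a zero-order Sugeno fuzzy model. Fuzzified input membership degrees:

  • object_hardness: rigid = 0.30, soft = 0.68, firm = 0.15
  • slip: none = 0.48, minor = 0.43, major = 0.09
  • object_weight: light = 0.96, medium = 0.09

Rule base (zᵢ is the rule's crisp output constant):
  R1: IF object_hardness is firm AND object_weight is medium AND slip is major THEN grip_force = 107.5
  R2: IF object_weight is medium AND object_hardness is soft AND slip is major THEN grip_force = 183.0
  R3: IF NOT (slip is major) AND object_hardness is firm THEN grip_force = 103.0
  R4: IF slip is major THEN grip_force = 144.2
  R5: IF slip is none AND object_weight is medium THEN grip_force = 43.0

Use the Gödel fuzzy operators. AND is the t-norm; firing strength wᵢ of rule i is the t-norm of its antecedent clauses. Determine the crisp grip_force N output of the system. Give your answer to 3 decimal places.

114.594

R1 (z=107.5): firm=0.15, medium=0.09, major=0.09; AND[min(a, b)] → w = 0.09
R2 (z=183.0): medium=0.09, soft=0.68, major=0.09; AND[min(a, b)] → w = 0.09
R3 (z=103.0): ¬major=1−0.09=0.91, firm=0.15; AND[min(a, b)] → w = 0.15
R4 (z=144.2): major=0.09 → w = 0.09
R5 (z=43.0): none=0.48, medium=0.09; AND[min(a, b)] → w = 0.09
Weighted average = (0.09·107.5 + 0.09·183.0 + 0.15·103.0 + 0.09·144.2 + 0.09·43.0) / (0.09 + 0.09 + 0.15 + 0.09 + 0.09)
  = 58.4430 / 0.5100 = 114.594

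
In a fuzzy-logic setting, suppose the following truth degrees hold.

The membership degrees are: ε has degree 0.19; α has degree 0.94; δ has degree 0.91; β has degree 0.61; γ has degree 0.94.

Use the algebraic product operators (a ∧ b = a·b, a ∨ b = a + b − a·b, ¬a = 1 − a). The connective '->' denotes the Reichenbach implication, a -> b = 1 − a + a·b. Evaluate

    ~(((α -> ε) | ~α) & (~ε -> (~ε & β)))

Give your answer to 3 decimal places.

0.832

α -> ε  [Reichenbach: 1 − a + a·b] with a=0.9400, b=0.1900 → 0.2386
~α = 1 − 0.9400 = 0.0600
(α -> ε) | ~α = a + b − a·b on (0.2386, 0.0600) = 0.2843
~ε = 1 − 0.1900 = 0.8100
~ε = 1 − 0.1900 = 0.8100
~ε & β = a·b on (0.8100, 0.6100) = 0.4941
~ε -> (~ε & β)  [Reichenbach: 1 − a + a·b] with a=0.8100, b=0.4941 → 0.5902
((α -> ε) | ~α) & (~ε -> (~ε & β)) = a·b on (0.2843, 0.5902) = 0.1678
~(((α -> ε) | ~α) & (~ε -> (~ε & β))) = 1 − 0.1678 = 0.8322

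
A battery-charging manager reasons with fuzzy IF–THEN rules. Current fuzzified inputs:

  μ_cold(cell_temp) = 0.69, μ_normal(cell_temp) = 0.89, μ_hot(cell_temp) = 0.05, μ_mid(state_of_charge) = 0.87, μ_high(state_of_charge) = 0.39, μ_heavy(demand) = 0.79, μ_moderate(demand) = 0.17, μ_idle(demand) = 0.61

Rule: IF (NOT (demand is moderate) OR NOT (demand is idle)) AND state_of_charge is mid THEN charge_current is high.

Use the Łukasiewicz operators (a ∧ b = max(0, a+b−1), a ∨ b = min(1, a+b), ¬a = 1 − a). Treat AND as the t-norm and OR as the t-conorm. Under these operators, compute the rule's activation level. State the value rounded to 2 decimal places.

firing strength: (¬moderate=1−0.17=0.83 OR ¬idle=1−0.61=0.39) = 1.00; AND[max(0, a+b−1)] with mid=0.87 → w = 0.87

0.87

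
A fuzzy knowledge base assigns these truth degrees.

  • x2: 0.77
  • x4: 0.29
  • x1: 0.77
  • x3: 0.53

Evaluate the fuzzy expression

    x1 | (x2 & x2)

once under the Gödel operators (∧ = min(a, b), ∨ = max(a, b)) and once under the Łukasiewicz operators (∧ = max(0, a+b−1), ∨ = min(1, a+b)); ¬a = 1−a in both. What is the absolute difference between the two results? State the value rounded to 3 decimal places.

Under Gödel:
  x2 & x2 = min(a, b) on (0.77, 0.77) = 0.77
  x1 | (x2 & x2) = max(a, b) on (0.77, 0.77) = 0.77
  → value = 0.7700
Under Łukasiewicz:
  x2 & x2 = max(0, a+b−1) on (0.77, 0.77) = 0.54
  x1 | (x2 & x2) = min(1, a+b) on (0.77, 0.54) = 1.00
  → value = 1.0000
|0.7700 − 1.0000| = 0.230

0.230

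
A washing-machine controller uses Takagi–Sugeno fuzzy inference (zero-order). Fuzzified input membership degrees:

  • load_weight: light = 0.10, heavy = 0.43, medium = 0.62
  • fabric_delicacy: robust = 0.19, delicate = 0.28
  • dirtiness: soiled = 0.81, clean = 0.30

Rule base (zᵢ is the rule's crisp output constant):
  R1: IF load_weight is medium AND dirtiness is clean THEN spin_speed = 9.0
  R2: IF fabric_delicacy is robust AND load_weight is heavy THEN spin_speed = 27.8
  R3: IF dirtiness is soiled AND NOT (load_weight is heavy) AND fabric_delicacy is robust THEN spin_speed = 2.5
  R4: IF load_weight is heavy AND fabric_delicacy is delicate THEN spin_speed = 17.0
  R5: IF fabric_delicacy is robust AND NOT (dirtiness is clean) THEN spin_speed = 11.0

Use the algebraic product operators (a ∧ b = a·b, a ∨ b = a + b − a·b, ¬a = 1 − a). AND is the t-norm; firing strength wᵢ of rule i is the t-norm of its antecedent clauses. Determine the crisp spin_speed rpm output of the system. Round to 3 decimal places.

R1 (z=9.0): medium=0.62, clean=0.30; AND[a·b] → w = 0.1860
R2 (z=27.8): robust=0.19, heavy=0.43; AND[a·b] → w = 0.0817
R3 (z=2.5): soiled=0.81, ¬heavy=1−0.43=0.57, robust=0.19; AND[a·b] → w = 0.0877
R4 (z=17.0): heavy=0.43, delicate=0.28; AND[a·b] → w = 0.1204
R5 (z=11.0): robust=0.19, ¬clean=1−0.30=0.70; AND[a·b] → w = 0.1330
Weighted average = (0.1860·9.0 + 0.0817·27.8 + 0.0877·2.5 + 0.1204·17.0 + 0.1330·11.0) / (0.1860 + 0.0817 + 0.0877 + 0.1204 + 0.1330)
  = 7.6744 / 0.6088 = 12.605

12.605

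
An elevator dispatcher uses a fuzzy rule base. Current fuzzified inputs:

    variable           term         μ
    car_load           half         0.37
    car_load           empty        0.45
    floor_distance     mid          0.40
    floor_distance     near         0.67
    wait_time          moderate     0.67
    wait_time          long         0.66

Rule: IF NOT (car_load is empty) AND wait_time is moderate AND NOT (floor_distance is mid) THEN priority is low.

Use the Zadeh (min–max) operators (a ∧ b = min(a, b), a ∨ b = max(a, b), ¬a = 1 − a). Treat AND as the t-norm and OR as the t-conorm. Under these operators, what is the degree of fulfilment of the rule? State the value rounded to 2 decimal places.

0.55

firing strength: ¬empty=1−0.45=0.55, moderate=0.67, ¬mid=1−0.40=0.60; AND[min(a, b)] → w = 0.55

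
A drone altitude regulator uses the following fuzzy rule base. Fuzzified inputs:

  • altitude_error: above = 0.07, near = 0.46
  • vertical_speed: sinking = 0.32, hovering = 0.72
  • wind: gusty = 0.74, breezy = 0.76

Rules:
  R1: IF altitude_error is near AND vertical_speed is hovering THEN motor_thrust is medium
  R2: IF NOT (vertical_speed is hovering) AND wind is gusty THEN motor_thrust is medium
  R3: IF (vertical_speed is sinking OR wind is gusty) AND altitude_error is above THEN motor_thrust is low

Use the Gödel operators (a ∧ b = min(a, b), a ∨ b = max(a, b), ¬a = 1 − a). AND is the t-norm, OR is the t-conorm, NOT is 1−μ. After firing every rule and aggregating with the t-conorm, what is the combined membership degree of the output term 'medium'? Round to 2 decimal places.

0.46

R1: near=0.46, hovering=0.72; AND[min(a, b)] → w = 0.46
R2: ¬hovering=1−0.72=0.28, gusty=0.74; AND[min(a, b)] → w = 0.28
R3: (sinking=0.32 OR gusty=0.74) = 0.74; AND[min(a, b)] with above=0.07 → w = 0.07
Rules with consequent 'medium': {R1, R2} → strengths 0.46, 0.28
Aggregate via t-conorm [max(a, b)]: 0.46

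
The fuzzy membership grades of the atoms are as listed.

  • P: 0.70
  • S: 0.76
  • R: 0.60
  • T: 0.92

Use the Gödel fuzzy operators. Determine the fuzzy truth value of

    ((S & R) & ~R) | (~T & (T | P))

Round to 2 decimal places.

0.40

S & R = min(a, b) on (0.76, 0.60) = 0.60
~R = 1 − 0.60 = 0.40
(S & R) & ~R = min(a, b) on (0.60, 0.40) = 0.40
~T = 1 − 0.92 = 0.08
T | P = max(a, b) on (0.92, 0.70) = 0.92
~T & (T | P) = min(a, b) on (0.08, 0.92) = 0.08
((S & R) & ~R) | (~T & (T | P)) = max(a, b) on (0.40, 0.08) = 0.40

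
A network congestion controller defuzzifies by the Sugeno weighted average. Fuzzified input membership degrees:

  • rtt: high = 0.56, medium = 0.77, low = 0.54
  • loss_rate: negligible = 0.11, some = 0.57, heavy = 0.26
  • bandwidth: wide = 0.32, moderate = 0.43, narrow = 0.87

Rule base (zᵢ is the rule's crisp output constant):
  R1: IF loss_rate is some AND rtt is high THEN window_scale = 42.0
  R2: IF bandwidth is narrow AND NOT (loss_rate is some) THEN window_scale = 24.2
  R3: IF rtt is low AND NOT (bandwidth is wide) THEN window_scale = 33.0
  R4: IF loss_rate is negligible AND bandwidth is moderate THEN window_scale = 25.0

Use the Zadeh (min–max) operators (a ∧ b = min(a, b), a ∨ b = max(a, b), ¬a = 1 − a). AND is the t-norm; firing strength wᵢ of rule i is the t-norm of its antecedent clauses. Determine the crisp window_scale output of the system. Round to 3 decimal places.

33.229

R1 (z=42.0): some=0.57, high=0.56; AND[min(a, b)] → w = 0.56
R2 (z=24.2): narrow=0.87, ¬some=1−0.57=0.43; AND[min(a, b)] → w = 0.43
R3 (z=33.0): low=0.54, ¬wide=1−0.32=0.68; AND[min(a, b)] → w = 0.54
R4 (z=25.0): negligible=0.11, moderate=0.43; AND[min(a, b)] → w = 0.11
Weighted average = (0.56·42.0 + 0.43·24.2 + 0.54·33.0 + 0.11·25.0) / (0.56 + 0.43 + 0.54 + 0.11)
  = 54.4960 / 1.6400 = 33.229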